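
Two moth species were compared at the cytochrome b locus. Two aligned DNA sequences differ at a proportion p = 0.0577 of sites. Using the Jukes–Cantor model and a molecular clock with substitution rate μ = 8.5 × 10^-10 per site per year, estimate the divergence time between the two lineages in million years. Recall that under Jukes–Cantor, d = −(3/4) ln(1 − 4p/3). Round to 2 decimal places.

35.32

d = −(3/4) ln(1 − 4p/3) = −0.75 ln(1 − 0.076933) = −0.75 ln(0.923067)
  = −0.75 × (-0.080053) = 0.060040 substitutions/site.
Under a molecular clock d = 2μt, so t = d/(2μ) = 0.060040 / (2 × 8.5 × 10^-10) = 35.32 million years.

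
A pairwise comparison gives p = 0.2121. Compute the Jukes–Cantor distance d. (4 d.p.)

d = −(3/4) ln(1 − 4p/3) = −0.75 ln(1 − 0.2828) = −0.75 ln(0.7172)
  = −0.75 × (-0.332401) = 0.249301 substitutions/site.

0.2493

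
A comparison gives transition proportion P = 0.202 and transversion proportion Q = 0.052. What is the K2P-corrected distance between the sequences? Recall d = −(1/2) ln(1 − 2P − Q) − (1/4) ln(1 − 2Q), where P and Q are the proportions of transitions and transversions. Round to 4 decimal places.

0.3319

Under the Kimura two-parameter model, d = −½ ln(1 − 2P − Q) − ¼ ln(1 − 2Q).
1 − 2P − Q = 0.544, giving −½ ln(0.544) = 0.304403.
1 − 2Q = 0.896, giving −¼ ln(0.896) = 0.027454.
d = 0.304403 + 0.027454 = 0.331857.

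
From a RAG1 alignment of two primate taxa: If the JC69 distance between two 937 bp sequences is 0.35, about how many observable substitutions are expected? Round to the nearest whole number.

Invert JC69: p = (3/4)(1 − e^(−4d/3)) = 0.75 × (1 − e^(-0.466667)) = 0.75 × (1 − 0.627089) = 0.279683.
Expected differing sites = pL ≈ 0.279683 × 937 = 262.062971 ≈ 262.

262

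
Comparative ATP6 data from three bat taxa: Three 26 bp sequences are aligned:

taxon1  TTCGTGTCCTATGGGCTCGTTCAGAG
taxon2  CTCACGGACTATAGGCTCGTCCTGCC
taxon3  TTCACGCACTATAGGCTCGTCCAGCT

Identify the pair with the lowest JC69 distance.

taxon2 and taxon3

taxon1–taxon2: 10/26 differ, p = 0.385, d = 0.539.
taxon1–taxon3: 8/26 differ, p = 0.308, d = 0.396.
taxon2–taxon3: 4/26 differ, p = 0.154, d = 0.172.
The smallest distance is between taxon2 and taxon3.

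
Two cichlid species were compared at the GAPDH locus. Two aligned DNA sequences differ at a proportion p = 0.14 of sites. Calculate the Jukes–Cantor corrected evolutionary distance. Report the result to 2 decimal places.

0.15

d = −(3/4) ln(1 − 4p/3) = −0.75 ln(1 − 0.186667) = −0.75 ln(0.813333)
  = −0.75 × (-0.206615) = 0.154961 substitutions/site.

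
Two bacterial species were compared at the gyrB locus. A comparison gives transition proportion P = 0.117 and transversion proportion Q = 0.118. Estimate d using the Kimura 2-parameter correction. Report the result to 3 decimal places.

Under the Kimura two-parameter model, d = −½ ln(1 − 2P − Q) − ¼ ln(1 − 2Q).
1 − 2P − Q = 0.648, giving −½ ln(0.648) = 0.216932.
1 − 2Q = 0.764, giving −¼ ln(0.764) = 0.067297.
d = 0.216932 + 0.067297 = 0.284229.

0.284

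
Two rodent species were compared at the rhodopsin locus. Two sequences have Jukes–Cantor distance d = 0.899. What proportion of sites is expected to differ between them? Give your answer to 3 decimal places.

0.524

p = (3/4)(1 − e^(−4d/3)) = 0.75 × (1 − e^(-1.198667)) = 0.75 × (1 − 0.301596) = 0.523803.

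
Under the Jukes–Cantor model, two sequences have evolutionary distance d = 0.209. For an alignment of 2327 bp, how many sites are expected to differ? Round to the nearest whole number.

Invert JC69: p = (3/4)(1 − e^(−4d/3)) = 0.75 × (1 − e^(-0.278667)) = 0.75 × (1 − 0.756792) = 0.182406.
Expected differing sites = pL ≈ 0.182406 × 2327 = 424.458762 ≈ 424.

424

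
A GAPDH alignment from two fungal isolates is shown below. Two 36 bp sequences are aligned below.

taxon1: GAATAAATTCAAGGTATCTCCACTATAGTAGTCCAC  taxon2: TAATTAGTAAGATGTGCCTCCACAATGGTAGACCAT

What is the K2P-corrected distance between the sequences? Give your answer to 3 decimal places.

0.498

Of 36 sites, 6 differences are transitions and 7 are transversions, so P = 6/36 ≈ 0.166667 and Q = 7/36 ≈ 0.194444.
Under the Kimura two-parameter model, d = −½ ln(1 − 2P − Q) − ¼ ln(1 − 2Q).
1 − 2P − Q = 0.472222, giving −½ ln(0.472222) = 0.375153.
1 − 2Q = 0.611112, giving −¼ ln(0.611112) = 0.123119.
d = 0.375153 + 0.123119 = 0.498272.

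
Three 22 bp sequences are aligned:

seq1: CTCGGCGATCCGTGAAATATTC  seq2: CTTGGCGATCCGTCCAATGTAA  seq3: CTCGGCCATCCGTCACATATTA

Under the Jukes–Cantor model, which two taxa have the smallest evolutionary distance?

seq1 and seq3

seq1–seq2: 6/22 differ, p = 0.273, d = 0.339.
seq1–seq3: 4/22 differ, p = 0.182, d = 0.208.
seq2–seq3: 6/22 differ, p = 0.273, d = 0.339.
The smallest distance is between seq1 and seq3.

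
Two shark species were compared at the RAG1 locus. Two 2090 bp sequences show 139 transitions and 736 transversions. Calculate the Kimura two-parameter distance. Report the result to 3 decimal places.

0.637

P = 139/2090 ≈ 0.066507 and Q = 736/2090 ≈ 0.352153.
Under the Kimura two-parameter model, d = −½ ln(1 − 2P − Q) − ¼ ln(1 − 2Q).
1 − 2P − Q = 0.514833, giving −½ ln(0.514833) = 0.331956.
1 − 2Q = 0.295694, giving −¼ ln(0.295694) = 0.304608.
d = 0.331956 + 0.304608 = 0.636564.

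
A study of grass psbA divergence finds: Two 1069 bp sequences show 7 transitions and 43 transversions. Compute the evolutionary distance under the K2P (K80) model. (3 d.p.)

0.048

P = 7/1069 ≈ 0.006548 and Q = 43/1069 ≈ 0.040225.
Under the Kimura two-parameter model, d = −½ ln(1 − 2P − Q) − ¼ ln(1 − 2Q).
1 − 2P − Q = 0.946679, giving −½ ln(0.946679) = 0.027398.
1 − 2Q = 0.91955, giving −¼ ln(0.91955) = 0.020968.
d = 0.027398 + 0.020968 = 0.048366.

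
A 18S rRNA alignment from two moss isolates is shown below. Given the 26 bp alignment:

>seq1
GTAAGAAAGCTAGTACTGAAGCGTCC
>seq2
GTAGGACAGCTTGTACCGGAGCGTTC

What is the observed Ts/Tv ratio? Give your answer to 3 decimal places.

Transitions are A↔G and C↔T; transversions are all other mismatches.
Transitions: 4. Transversions: 2.
R = 4/2 = 2.000.

2.000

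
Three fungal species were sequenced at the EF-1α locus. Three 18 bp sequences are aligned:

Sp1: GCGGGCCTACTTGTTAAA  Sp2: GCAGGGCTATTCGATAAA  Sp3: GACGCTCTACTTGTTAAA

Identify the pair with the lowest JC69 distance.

Sp1 and Sp3

Sp1–Sp2: 5/18 differ, p = 0.278, d = 0.347.
Sp1–Sp3: 4/18 differ, p = 0.222, d = 0.264.
Sp2–Sp3: 7/18 differ, p = 0.389, d = 0.548.
The smallest distance is between Sp1 and Sp3.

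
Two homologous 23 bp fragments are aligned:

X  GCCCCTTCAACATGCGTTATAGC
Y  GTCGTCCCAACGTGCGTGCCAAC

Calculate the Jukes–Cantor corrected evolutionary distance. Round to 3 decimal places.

0.650

The sequences differ at 10 of 23 sites (2, 4, 5, 6, 7, 12, 18, 19, 20, 22), so p = 10/23 ≈ 0.434783.
d = −(3/4) ln(1 − 4p/3) = −0.75 ln(1 − 0.579711) = −0.75 ln(0.420289)
  = −0.75 × (-0.866813) = 0.650110 substitutions/site.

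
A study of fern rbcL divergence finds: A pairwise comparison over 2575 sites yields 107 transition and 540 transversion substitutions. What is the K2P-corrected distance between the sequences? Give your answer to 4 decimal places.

P = 107/2575 ≈ 0.041553 and Q = 540/2575 ≈ 0.209709.
Under the Kimura two-parameter model, d = −½ ln(1 − 2P − Q) − ¼ ln(1 − 2Q).
1 − 2P − Q = 0.707185, giving −½ ln(0.707185) = 0.173231.
1 − 2Q = 0.580582, giving −¼ ln(0.580582) = 0.135931.
d = 0.173231 + 0.135931 = 0.309162.

0.3092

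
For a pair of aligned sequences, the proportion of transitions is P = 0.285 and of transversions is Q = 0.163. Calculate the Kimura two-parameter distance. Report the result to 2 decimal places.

0.76

Under the Kimura two-parameter model, d = −½ ln(1 − 2P − Q) − ¼ ln(1 − 2Q).
1 − 2P − Q = 0.267, giving −½ ln(0.267) = 0.660253.
1 − 2Q = 0.674, giving −¼ ln(0.674) = 0.098631.
d = 0.660253 + 0.098631 = 0.758884.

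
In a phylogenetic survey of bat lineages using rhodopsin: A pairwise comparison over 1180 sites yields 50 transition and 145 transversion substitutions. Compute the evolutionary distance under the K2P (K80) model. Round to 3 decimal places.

0.187

P = 50/1180 ≈ 0.042373 and Q = 145/1180 ≈ 0.122881.
Under the Kimura two-parameter model, d = −½ ln(1 − 2P − Q) − ¼ ln(1 − 2Q).
1 − 2P − Q = 0.792373, giving −½ ln(0.792373) = 0.116362.
1 − 2Q = 0.754238, giving −¼ ln(0.754238) = 0.070512.
d = 0.116362 + 0.070512 = 0.186874.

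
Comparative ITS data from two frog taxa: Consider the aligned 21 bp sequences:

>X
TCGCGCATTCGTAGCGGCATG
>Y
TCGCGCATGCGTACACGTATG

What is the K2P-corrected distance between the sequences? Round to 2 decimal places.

Of 21 sites, 1 differences are transitions and 4 are transversions, so P = 1/21 ≈ 0.047619 and Q = 4/21 ≈ 0.190476.
Under the Kimura two-parameter model, d = −½ ln(1 − 2P − Q) − ¼ ln(1 − 2Q).
1 − 2P − Q = 0.714286, giving −½ ln(0.714286) = 0.168236.
1 − 2Q = 0.619048, giving −¼ ln(0.619048) = 0.119893.
d = 0.168236 + 0.119893 = 0.288129.

0.29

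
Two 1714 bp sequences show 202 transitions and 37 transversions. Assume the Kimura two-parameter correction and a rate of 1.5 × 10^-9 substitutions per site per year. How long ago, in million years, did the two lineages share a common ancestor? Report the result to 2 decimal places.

53.25

P = 202/1714 ≈ 0.117853 and Q = 37/1714 ≈ 0.021587.
Under the Kimura two-parameter model, d = −½ ln(1 − 2P − Q) − ¼ ln(1 − 2Q).
1 − 2P − Q = 0.742707, giving −½ ln(0.742707) = 0.148727.
1 − 2Q = 0.956826, giving −¼ ln(0.956826) = 0.011033.
d = 0.148727 + 0.011033 = 0.159760.
Under a molecular clock d = 2μt, so t = d/(2μ) = 0.159760 / (2 × 1.5 × 10^-9) = 53.25 million years.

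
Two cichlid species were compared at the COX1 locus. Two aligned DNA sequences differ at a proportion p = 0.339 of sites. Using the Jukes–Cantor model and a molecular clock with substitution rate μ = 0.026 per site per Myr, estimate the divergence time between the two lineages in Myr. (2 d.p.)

d = −(3/4) ln(1 − 4p/3) = −0.75 ln(1 − 0.452) = −0.75 ln(0.548)
  = −0.75 × (-0.601480) = 0.451110 substitutions/site.
Under a molecular clock d = 2μt, so t = d/(2μ) = 0.451110 / (2 × 0.026) = 8.68 Myr.

8.68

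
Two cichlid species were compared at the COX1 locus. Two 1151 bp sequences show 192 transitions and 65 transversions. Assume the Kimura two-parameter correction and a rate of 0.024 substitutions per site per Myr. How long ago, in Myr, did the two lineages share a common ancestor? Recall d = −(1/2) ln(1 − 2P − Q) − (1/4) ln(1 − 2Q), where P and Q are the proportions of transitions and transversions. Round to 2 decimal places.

5.77

P = 192/1151 ≈ 0.166811 and Q = 65/1151 ≈ 0.056473.
Under the Kimura two-parameter model, d = −½ ln(1 − 2P − Q) − ¼ ln(1 − 2Q).
1 − 2P − Q = 0.609905, giving −½ ln(0.609905) = 0.247226.
1 − 2Q = 0.887054, giving −¼ ln(0.887054) = 0.029962.
d = 0.247226 + 0.029962 = 0.277188.
Under a molecular clock d = 2μt, so t = d/(2μ) = 0.277188 / (2 × 0.024) = 5.77 Myr.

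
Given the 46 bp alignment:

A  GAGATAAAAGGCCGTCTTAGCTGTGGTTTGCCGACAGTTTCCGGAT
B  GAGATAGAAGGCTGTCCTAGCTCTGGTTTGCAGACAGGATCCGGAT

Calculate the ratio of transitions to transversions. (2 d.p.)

Transitions are A↔G and C↔T; transversions are all other mismatches.
Transitions: 3. Transversions: 4.
R = 3/4 = 0.75.

0.75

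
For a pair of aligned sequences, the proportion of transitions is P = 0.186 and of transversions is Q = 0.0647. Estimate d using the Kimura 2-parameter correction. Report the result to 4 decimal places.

Under the Kimura two-parameter model, d = −½ ln(1 − 2P − Q) − ¼ ln(1 − 2Q).
1 − 2P − Q = 0.5633, giving −½ ln(0.5633) = 0.286971.
1 − 2Q = 0.8706, giving −¼ ln(0.8706) = 0.034643.
d = 0.286971 + 0.034643 = 0.321614.

0.3216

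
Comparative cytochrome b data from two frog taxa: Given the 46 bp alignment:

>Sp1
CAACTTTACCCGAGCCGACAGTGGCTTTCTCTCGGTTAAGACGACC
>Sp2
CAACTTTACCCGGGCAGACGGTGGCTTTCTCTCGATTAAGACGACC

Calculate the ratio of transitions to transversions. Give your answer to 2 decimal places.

3.00

Transitions are A↔G and C↔T; transversions are all other mismatches.
Transitions: 3. Transversions: 1.
R = 3/1 = 3.00.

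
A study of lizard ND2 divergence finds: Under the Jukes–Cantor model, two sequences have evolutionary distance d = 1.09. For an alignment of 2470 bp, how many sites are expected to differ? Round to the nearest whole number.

Invert JC69: p = (3/4)(1 − e^(−4d/3)) = 0.75 × (1 − e^(-1.453333)) = 0.75 × (1 − 0.233790) = 0.574658.
Expected differing sites = pL ≈ 0.574658 × 2470 = 1419.40526 ≈ 1419.

1419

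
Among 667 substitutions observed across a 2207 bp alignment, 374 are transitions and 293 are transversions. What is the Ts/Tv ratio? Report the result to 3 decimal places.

R = 374/293 = 1.276450… ≈ 1.276 (to 3 d.p.).

1.276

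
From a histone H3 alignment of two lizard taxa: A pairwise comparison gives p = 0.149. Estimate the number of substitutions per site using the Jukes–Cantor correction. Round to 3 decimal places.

d = −(3/4) ln(1 − 4p/3) = −0.75 ln(1 − 0.198667) = −0.75 ln(0.801333)
  = −0.75 × (-0.221479) = 0.166109 substitutions/site.

0.166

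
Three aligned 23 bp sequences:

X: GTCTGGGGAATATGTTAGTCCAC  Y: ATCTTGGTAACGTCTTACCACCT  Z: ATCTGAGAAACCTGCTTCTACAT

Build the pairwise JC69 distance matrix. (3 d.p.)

X–Y: 11/23 sites differ → p ≈ 0.478261, d = −0.75 ln(1 − 0.637681) = 0.761423 ≈ 0.761.
X–Z: 10/23 sites differ → p ≈ 0.434783, d = −0.75 ln(1 − 0.579711) = 0.650110 ≈ 0.650.
Y–Z: 9/23 sites differ → p ≈ 0.391304, d = −0.75 ln(1 − 0.521739) = 0.553199 ≈ 0.553.

d(X,Y) = 0.761, d(X,Z) = 0.650, d(Y,Z) = 0.553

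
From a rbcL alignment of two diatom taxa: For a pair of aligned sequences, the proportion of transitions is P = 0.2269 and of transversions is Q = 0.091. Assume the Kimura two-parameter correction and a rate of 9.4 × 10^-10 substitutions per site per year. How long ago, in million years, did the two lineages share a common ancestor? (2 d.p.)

236.03

Under the Kimura two-parameter model, d = −½ ln(1 − 2P − Q) − ¼ ln(1 − 2Q).
1 − 2P − Q = 0.4552, giving −½ ln(0.4552) = 0.393509.
1 − 2Q = 0.818, giving −¼ ln(0.818) = 0.050223.
d = 0.393509 + 0.050223 = 0.443732.
Under a molecular clock d = 2μt, so t = d/(2μ) = 0.443732 / (2 × 9.4 × 10^-10) = 236.03 million years.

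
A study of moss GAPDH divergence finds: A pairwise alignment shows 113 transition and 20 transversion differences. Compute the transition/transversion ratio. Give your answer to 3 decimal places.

R = 113/20 = 5.650.

5.650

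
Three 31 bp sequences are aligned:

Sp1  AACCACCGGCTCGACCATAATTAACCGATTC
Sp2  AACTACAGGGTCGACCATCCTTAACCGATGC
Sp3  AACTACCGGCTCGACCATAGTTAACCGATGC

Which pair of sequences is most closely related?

Sp1 and Sp3

Sp1–Sp2: 6/31 differ, p = 0.194, d = 0.224.
Sp1–Sp3: 3/31 differ, p = 0.097, d = 0.104.
Sp2–Sp3: 4/31 differ, p = 0.129, d = 0.142.
The smallest distance is between Sp1 and Sp3.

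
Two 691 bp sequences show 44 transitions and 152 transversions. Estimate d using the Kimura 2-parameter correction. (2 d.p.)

0.36

P = 44/691 ≈ 0.063676 and Q = 152/691 ≈ 0.219971.
Under the Kimura two-parameter model, d = −½ ln(1 − 2P − Q) − ¼ ln(1 − 2Q).
1 − 2P − Q = 0.652677, giving −½ ln(0.652677) = 0.213336.
1 − 2Q = 0.560058, giving −¼ ln(0.560058) = 0.144929.
d = 0.213336 + 0.144929 = 0.358265.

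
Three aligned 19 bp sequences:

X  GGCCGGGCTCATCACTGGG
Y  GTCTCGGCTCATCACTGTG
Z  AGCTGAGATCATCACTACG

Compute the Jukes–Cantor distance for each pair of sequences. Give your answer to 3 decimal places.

X–Y: 4/19 sites differ → p ≈ 0.210526, d = −0.75 ln(1 − 0.280701) = 0.247109 ≈ 0.247.
X–Z: 6/19 sites differ → p ≈ 0.315789, d = −0.75 ln(1 − 0.421052) = 0.409907 ≈ 0.410.
Y–Z: 7/19 sites differ → p ≈ 0.368421, d = −0.75 ln(1 − 0.491228) = 0.506816 ≈ 0.507.

d(X,Y) = 0.247, d(X,Z) = 0.410, d(Y,Z) = 0.507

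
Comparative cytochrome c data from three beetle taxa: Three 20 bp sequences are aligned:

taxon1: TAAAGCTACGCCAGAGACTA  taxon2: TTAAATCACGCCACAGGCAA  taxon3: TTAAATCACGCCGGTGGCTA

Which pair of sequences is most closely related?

taxon2 and taxon3

taxon1–taxon2: 7/20 differ, p = 0.350, d = 0.471.
taxon1–taxon3: 7/20 differ, p = 0.350, d = 0.471.
taxon2–taxon3: 4/20 differ, p = 0.200, d = 0.233.
The smallest distance is between taxon2 and taxon3.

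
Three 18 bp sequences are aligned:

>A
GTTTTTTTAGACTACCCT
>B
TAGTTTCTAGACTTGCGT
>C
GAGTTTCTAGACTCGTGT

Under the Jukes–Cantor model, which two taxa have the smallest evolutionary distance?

A–B: 7/18 differ, p = 0.389, d = 0.548.
A–C: 7/18 differ, p = 0.389, d = 0.548.
B–C: 3/18 differ, p = 0.167, d = 0.188.
The smallest distance is between B and C.

B and C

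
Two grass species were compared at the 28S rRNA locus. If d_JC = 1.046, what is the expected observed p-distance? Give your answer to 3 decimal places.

p = (3/4)(1 − e^(−4d/3)) = 0.75 × (1 − e^(-1.394667)) = 0.75 × (1 − 0.247916) = 0.564063.

0.564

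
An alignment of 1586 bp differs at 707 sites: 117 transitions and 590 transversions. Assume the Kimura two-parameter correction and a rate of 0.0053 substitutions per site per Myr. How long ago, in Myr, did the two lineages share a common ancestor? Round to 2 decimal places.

66.71

P = 117/1586 ≈ 0.07377 and Q = 590/1586 ≈ 0.372005.
Under the Kimura two-parameter model, d = −½ ln(1 − 2P − Q) − ¼ ln(1 − 2Q).
1 − 2P − Q = 0.480455, giving −½ ln(0.480455) = 0.366511.
1 − 2Q = 0.25599, giving −¼ ln(0.25599) = 0.340654.
d = 0.366511 + 0.340654 = 0.707165.
Under a molecular clock d = 2μt, so t = d/(2μ) = 0.707165 / (2 × 0.0053) = 66.71 Myr.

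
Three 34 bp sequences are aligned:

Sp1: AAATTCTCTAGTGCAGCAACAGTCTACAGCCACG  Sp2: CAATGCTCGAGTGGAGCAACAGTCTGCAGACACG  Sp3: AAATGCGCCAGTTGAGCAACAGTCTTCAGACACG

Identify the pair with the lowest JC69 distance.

Sp1–Sp2: 6/34 differ, p = 0.176, d = 0.201.
Sp1–Sp3: 7/34 differ, p = 0.206, d = 0.241.
Sp2–Sp3: 5/34 differ, p = 0.147, d = 0.164.
The smallest distance is between Sp2 and Sp3.

Sp2 and Sp3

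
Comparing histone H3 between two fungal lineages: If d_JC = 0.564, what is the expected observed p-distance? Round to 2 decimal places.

0.40

p = (3/4)(1 − e^(−4d/3)) = 0.75 × (1 − e^(-0.752)) = 0.75 × (1 − 0.471423) = 0.396433.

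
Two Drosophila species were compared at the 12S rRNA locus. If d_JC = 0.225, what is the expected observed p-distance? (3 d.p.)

p = (3/4)(1 − e^(−4d/3)) = 0.75 × (1 − e^(-0.3)) = 0.75 × (1 − 0.740818) = 0.194387.

0.194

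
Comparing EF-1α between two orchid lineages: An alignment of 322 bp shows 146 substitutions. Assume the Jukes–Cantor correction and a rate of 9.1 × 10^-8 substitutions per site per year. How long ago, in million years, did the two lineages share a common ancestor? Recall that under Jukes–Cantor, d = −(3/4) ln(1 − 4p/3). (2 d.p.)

3.82

p = 146/322 ≈ 0.453416.
d = −(3/4) ln(1 − 4p/3) = −0.75 ln(1 − 0.604555) = −0.75 ln(0.395445)
  = −0.75 × (-0.927744) = 0.695808 substitutions/site.
Under a molecular clock d = 2μt, so t = d/(2μ) = 0.695808 / (2 × 9.1 × 10^-8) = 3.82 million years.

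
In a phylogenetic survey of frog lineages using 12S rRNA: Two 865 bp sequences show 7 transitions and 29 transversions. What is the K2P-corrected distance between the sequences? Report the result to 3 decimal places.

P = 7/865 ≈ 0.008092 and Q = 29/865 ≈ 0.033526.
Under the Kimura two-parameter model, d = −½ ln(1 − 2P − Q) − ¼ ln(1 − 2Q).
1 − 2P − Q = 0.95029, giving −½ ln(0.95029) = 0.025494.
1 − 2Q = 0.932948, giving −¼ ln(0.932948) = 0.017351.
d = 0.025494 + 0.017351 = 0.042845.

0.043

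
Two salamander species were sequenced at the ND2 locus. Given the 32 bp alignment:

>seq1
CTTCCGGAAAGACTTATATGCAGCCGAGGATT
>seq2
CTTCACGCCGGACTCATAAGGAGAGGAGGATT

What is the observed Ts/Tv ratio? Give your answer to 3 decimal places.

Transitions are A↔G and C↔T; transversions are all other mismatches.
Transitions: 2. Transversions: 8.
R = 2/8 = 0.250.

0.250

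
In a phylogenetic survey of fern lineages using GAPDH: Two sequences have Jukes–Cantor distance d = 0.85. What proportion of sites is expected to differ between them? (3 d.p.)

p = (3/4)(1 − e^(−4d/3)) = 0.75 × (1 − e^(-1.133333)) = 0.75 × (1 − 0.321958) = 0.508532.

0.509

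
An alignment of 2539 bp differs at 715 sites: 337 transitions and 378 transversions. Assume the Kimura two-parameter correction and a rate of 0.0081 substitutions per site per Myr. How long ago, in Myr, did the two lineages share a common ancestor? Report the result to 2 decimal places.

P = 337/2539 ≈ 0.132729 and Q = 378/2539 ≈ 0.148878.
Under the Kimura two-parameter model, d = −½ ln(1 − 2P − Q) − ¼ ln(1 − 2Q).
1 − 2P − Q = 0.585664, giving −½ ln(0.585664) = 0.267505.
1 − 2Q = 0.702244, giving −¼ ln(0.702244) = 0.088369.
d = 0.267505 + 0.088369 = 0.355874.
Under a molecular clock d = 2μt, so t = d/(2μ) = 0.355874 / (2 × 0.0081) = 21.97 Myr.

21.97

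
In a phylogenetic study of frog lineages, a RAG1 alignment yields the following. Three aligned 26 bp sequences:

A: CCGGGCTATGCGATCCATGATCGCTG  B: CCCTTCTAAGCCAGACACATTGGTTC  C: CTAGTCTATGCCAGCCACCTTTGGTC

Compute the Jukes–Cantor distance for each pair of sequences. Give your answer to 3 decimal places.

d(A,B) = 0.824, d(A,C) = 0.623, d(B,C) = 0.396

A–B: 13/26 sites differ → p = 0.5, d = −0.75 ln(1 − 0.666667) = 0.823960 ≈ 0.824.
A–C: 11/26 sites differ → p ≈ 0.423077, d = −0.75 ln(1 − 0.564103) = 0.622762 ≈ 0.623.
B–C: 8/26 sites differ → p ≈ 0.307692, d = −0.75 ln(1 − 0.410256) = 0.396050 ≈ 0.396.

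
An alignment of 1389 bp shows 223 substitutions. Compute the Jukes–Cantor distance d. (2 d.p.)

p = 223/1389 ≈ 0.160547.
d = −(3/4) ln(1 − 4p/3) = −0.75 ln(1 − 0.214063) = −0.75 ln(0.785937)
  = −0.75 × (-0.240879) = 0.180659 substitutions/site.

0.18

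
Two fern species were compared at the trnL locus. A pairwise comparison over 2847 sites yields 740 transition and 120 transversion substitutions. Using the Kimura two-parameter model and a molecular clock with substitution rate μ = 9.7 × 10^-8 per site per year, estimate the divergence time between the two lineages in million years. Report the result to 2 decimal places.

P = 740/2847 ≈ 0.259923 and Q = 120/2847 ≈ 0.04215.
Under the Kimura two-parameter model, d = −½ ln(1 − 2P − Q) − ¼ ln(1 − 2Q).
1 − 2P − Q = 0.438004, giving −½ ln(0.438004) = 0.412764.
1 − 2Q = 0.9157, giving −¼ ln(0.9157) = 0.022017.
d = 0.412764 + 0.022017 = 0.434781.
Under a molecular clock d = 2μt, so t = d/(2μ) = 0.434781 / (2 × 9.7 × 10^-8) = 2.24 million years.

2.24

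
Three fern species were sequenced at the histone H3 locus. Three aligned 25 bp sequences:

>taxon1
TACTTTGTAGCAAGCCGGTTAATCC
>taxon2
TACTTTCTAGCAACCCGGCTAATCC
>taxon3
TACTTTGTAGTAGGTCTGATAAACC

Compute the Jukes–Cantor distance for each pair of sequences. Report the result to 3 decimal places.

d(taxon1,taxon2) = 0.131, d(taxon1,taxon3) = 0.289, d(taxon2,taxon3) = 0.417

taxon1–taxon2: 3/25 sites differ → p = 0.12, d = −0.75 ln(1 − 0.16) = 0.130765 ≈ 0.131.
taxon1–taxon3: 6/25 sites differ → p = 0.24, d = −0.75 ln(1 − 0.32) = 0.289247 ≈ 0.289.
taxon2–taxon3: 8/25 sites differ → p = 0.32, d = −0.75 ln(1 − 0.426667) = 0.417216 ≈ 0.417.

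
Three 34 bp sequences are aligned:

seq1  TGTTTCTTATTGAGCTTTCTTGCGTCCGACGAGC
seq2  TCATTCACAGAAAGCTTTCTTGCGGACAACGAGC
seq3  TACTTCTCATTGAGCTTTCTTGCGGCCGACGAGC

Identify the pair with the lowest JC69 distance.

seq1 and seq3

seq1–seq2: 10/34 differ, p = 0.294, d = 0.373.
seq1–seq3: 4/34 differ, p = 0.118, d = 0.128.
seq2–seq3: 8/34 differ, p = 0.235, d = 0.282.
The smallest distance is between seq1 and seq3.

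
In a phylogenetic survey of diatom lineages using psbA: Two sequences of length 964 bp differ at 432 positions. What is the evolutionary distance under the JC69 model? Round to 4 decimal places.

p = 432/964 ≈ 0.448133.
d = −(3/4) ln(1 − 4p/3) = −0.75 ln(1 − 0.597511) = −0.75 ln(0.402489)
  = −0.75 × (-0.910088) = 0.682566 substitutions/site.

0.6826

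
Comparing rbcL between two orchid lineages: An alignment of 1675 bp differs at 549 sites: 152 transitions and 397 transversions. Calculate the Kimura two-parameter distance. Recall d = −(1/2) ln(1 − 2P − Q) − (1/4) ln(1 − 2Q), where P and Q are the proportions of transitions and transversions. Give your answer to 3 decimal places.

P = 152/1675 ≈ 0.090746 and Q = 397/1675 ≈ 0.237015.
Under the Kimura two-parameter model, d = −½ ln(1 − 2P − Q) − ¼ ln(1 − 2Q).
1 − 2P − Q = 0.581493, giving −½ ln(0.581493) = 0.271078.
1 − 2Q = 0.52597, giving −¼ ln(0.52597) = 0.160628.
d = 0.271078 + 0.160628 = 0.431706.

0.432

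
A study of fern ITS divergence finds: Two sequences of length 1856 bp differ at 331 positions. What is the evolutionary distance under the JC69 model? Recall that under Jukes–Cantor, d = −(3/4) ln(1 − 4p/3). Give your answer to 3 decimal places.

0.204

p = 331/1856 ≈ 0.178341.
d = −(3/4) ln(1 − 4p/3) = −0.75 ln(1 − 0.237788) = −0.75 ln(0.762212)
  = −0.75 × (-0.271531) = 0.203648 substitutions/site.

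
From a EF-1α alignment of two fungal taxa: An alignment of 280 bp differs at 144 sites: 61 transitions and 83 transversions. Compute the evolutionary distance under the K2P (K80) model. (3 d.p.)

P = 61/280 ≈ 0.217857 and Q = 83/280 ≈ 0.296429.
Under the Kimura two-parameter model, d = −½ ln(1 − 2P − Q) − ¼ ln(1 − 2Q).
1 − 2P − Q = 0.267857, giving −½ ln(0.267857) = 0.658651.
1 − 2Q = 0.407142, giving −¼ ln(0.407142) = 0.224648.
d = 0.658651 + 0.224648 = 0.883299.

0.883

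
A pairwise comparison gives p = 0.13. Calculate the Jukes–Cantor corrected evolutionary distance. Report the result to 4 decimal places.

0.1428

d = −(3/4) ln(1 − 4p/3) = −0.75 ln(1 − 0.173333) = −0.75 ln(0.826667)
  = −0.75 × (-0.190353) = 0.142765 substitutions/site.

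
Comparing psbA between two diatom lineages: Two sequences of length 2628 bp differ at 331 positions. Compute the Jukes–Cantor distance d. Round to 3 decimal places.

0.138

p = 331/2628 ≈ 0.125951.
d = −(3/4) ln(1 − 4p/3) = −0.75 ln(1 − 0.167935) = −0.75 ln(0.832065)
  = −0.75 × (-0.183845) = 0.137884 substitutions/site.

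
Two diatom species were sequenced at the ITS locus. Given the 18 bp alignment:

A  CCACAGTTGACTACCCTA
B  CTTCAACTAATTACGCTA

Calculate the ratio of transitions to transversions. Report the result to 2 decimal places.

Transitions are A↔G and C↔T; transversions are all other mismatches.
Transitions: 5. Transversions: 2.
R = 5/2 = 2.50.

2.50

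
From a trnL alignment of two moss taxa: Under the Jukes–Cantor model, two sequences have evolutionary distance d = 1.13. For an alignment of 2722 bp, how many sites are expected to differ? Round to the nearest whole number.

1589

Invert JC69: p = (3/4)(1 − e^(−4d/3)) = 0.75 × (1 − e^(-1.506667)) = 0.75 × (1 − 0.221647) = 0.583765.
Expected differing sites = pL ≈ 0.583765 × 2722 = 1589.00833 ≈ 1589.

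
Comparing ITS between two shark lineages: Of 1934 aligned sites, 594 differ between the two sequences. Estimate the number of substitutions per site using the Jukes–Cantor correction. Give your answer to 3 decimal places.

0.395

p = 594/1934 ≈ 0.307135.
d = −(3/4) ln(1 − 4p/3) = −0.75 ln(1 − 0.409513) = −0.75 ln(0.590487)
  = −0.75 × (-0.526808) = 0.395106 substitutions/site.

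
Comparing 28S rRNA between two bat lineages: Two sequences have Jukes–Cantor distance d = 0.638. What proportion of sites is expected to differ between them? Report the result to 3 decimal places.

p = (3/4)(1 − e^(−4d/3)) = 0.75 × (1 − e^(-0.850667)) = 0.75 × (1 − 0.427130) = 0.429653.

0.430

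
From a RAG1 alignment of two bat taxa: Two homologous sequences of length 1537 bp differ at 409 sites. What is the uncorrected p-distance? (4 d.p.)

0.2661

p = 409/1537 = 0.266102… ≈ 0.2661 (to 4 d.p.).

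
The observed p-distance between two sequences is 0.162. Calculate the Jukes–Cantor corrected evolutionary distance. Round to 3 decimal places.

0.183

d = −(3/4) ln(1 − 4p/3) = −0.75 ln(1 − 0.216) = −0.75 ln(0.784)
  = −0.75 × (-0.243346) = 0.182510 substitutions/site.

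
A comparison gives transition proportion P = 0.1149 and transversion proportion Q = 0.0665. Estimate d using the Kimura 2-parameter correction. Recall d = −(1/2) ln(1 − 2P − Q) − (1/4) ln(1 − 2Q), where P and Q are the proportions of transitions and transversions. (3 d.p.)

0.211

Under the Kimura two-parameter model, d = −½ ln(1 − 2P − Q) − ¼ ln(1 − 2Q).
1 − 2P − Q = 0.7037, giving −½ ln(0.7037) = 0.175702.
1 − 2Q = 0.867, giving −¼ ln(0.867) = 0.035679.
d = 0.175702 + 0.035679 = 0.211381.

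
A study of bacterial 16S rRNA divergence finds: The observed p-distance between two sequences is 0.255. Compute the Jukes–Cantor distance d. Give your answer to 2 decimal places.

d = −(3/4) ln(1 − 4p/3) = −0.75 ln(1 − 0.34) = −0.75 ln(0.66)
  = −0.75 × (-0.415515) = 0.311636 substitutions/site.

0.31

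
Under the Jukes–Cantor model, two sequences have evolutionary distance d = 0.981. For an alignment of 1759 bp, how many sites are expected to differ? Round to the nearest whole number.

963

Invert JC69: p = (3/4)(1 − e^(−4d/3)) = 0.75 × (1 − e^(-1.308)) = 0.75 × (1 − 0.270360) = 0.547230.
Expected differing sites = pL ≈ 0.547230 × 1759 = 962.57757 ≈ 963.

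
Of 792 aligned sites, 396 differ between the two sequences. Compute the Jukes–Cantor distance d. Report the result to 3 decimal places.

0.824

p = 396/792 = 0.5.
d = −(3/4) ln(1 − 4p/3) = −0.75 ln(1 − 0.666667) = −0.75 ln(0.333333)
  = −0.75 × (-1.098613) = 0.823960 substitutions/site.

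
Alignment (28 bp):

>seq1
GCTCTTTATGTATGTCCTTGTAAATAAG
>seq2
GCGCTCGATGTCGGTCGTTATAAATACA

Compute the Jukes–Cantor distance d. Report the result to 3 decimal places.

The sequences differ at 9 of 28 sites (3, 6, 7, 12, 13, 17, 20, 27, 28), so p = 9/28 ≈ 0.321429.
d = −(3/4) ln(1 − 4p/3) = −0.75 ln(1 − 0.428572) = −0.75 ln(0.571428)
  = −0.75 × (-0.559617) = 0.419713 substitutions/site.

0.420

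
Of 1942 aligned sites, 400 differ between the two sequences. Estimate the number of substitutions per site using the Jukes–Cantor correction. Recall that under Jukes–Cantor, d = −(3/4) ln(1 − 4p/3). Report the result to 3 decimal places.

p = 400/1942 ≈ 0.205973.
d = −(3/4) ln(1 − 4p/3) = −0.75 ln(1 − 0.274631) = −0.75 ln(0.725369)
  = −0.75 × (-0.321075) = 0.240806 substitutions/site.

0.241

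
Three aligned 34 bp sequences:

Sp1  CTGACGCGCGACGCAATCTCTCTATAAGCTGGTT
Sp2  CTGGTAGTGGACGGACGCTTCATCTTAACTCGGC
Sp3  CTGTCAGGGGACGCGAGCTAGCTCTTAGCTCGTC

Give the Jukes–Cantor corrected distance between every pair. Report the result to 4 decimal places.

Sp1–Sp2: 18/34 sites differ → p ≈ 0.529412, d = −0.75 ln(1 − 0.705883) = 0.917833 ≈ 0.9178.
Sp1–Sp3: 12/34 sites differ → p ≈ 0.352941, d = −0.75 ln(1 − 0.470588) = 0.476991 ≈ 0.4770.
Sp2–Sp3: 11/34 sites differ → p ≈ 0.323529, d = −0.75 ln(1 − 0.431372) = 0.423397 ≈ 0.4234.

d(Sp1,Sp2) = 0.9178, d(Sp1,Sp3) = 0.4770, d(Sp2,Sp3) = 0.4234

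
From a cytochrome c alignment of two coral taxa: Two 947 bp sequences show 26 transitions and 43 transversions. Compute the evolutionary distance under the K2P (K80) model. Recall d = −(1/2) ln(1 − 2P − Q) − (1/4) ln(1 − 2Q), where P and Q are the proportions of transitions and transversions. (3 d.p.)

P = 26/947 ≈ 0.027455 and Q = 43/947 ≈ 0.045407.
Under the Kimura two-parameter model, d = −½ ln(1 − 2P − Q) − ¼ ln(1 − 2Q).
1 − 2P − Q = 0.899683, giving −½ ln(0.899683) = 0.052856.
1 − 2Q = 0.909186, giving −¼ ln(0.909186) = 0.023801.
d = 0.052856 + 0.023801 = 0.076657.

0.077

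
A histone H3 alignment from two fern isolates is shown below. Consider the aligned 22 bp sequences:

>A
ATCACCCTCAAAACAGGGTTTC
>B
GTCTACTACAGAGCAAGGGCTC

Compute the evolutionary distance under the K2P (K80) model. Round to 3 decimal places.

Of 22 sites, 6 differences are transitions and 4 are transversions, so P = 6/22 ≈ 0.272727 and Q = 4/22 ≈ 0.181818.
Under the Kimura two-parameter model, d = −½ ln(1 − 2P − Q) − ¼ ln(1 − 2Q).
1 − 2P − Q = 0.272728, giving −½ ln(0.272728) = 0.649640.
1 − 2Q = 0.636364, giving −¼ ln(0.636364) = 0.112996.
d = 0.649640 + 0.112996 = 0.762636.

0.763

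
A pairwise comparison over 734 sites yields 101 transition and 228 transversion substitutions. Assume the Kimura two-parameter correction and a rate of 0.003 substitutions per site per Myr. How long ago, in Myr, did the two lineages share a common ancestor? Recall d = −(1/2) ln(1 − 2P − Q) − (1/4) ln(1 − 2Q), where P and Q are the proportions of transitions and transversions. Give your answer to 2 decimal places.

P = 101/734 ≈ 0.137602 and Q = 228/734 ≈ 0.310627.
Under the Kimura two-parameter model, d = −½ ln(1 − 2P − Q) − ¼ ln(1 − 2Q).
1 − 2P − Q = 0.414169, giving −½ ln(0.414169) = 0.440741.
1 − 2Q = 0.378746, giving −¼ ln(0.378746) = 0.242722.
d = 0.440741 + 0.242722 = 0.683463.
Under a molecular clock d = 2μt, so t = d/(2μ) = 0.683463 / (2 × 0.003) = 113.91 Myr.

113.91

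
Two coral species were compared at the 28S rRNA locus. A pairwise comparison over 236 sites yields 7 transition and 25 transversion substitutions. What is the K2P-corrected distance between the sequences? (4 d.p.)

0.1498

P = 7/236 ≈ 0.029661 and Q = 25/236 ≈ 0.105932.
Under the Kimura two-parameter model, d = −½ ln(1 − 2P − Q) − ¼ ln(1 − 2Q).
1 − 2P − Q = 0.834746, giving −½ ln(0.834746) = 0.090314.
1 − 2Q = 0.788136, giving −¼ ln(0.788136) = 0.059521.
d = 0.090314 + 0.059521 = 0.149835.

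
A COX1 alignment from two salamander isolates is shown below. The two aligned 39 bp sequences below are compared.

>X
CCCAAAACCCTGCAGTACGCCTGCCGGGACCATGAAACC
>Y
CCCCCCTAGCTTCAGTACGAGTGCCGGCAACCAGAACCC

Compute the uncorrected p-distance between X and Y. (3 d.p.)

The sequences differ at 14 of 39 positions.
p = 14/39 = 0.358974… ≈ 0.359 (to 3 d.p.).

0.359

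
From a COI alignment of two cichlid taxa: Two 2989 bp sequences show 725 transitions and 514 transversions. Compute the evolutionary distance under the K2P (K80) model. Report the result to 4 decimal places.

0.6405

P = 725/2989 ≈ 0.242556 and Q = 514/2989 ≈ 0.171964.
Under the Kimura two-parameter model, d = −½ ln(1 − 2P − Q) − ¼ ln(1 − 2Q).
1 − 2P − Q = 0.342924, giving −½ ln(0.342924) = 0.535123.
1 − 2Q = 0.656072, giving −¼ ln(0.656072) = 0.105371.
d = 0.535123 + 0.105371 = 0.640494.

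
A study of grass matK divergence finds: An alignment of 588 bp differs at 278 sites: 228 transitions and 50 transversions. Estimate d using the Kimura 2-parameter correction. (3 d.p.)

P = 228/588 ≈ 0.387755 and Q = 50/588 ≈ 0.085034.
Under the Kimura two-parameter model, d = −½ ln(1 − 2P − Q) − ¼ ln(1 − 2Q).
1 − 2P − Q = 0.139456, giving −½ ln(0.139456) = 0.985003.
1 − 2Q = 0.829932, giving −¼ ln(0.829932) = 0.046603.
d = 0.985003 + 0.046603 = 1.031606.

1.032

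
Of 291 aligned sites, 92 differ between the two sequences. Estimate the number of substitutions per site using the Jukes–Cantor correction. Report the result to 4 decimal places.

0.4105

p = 92/291 ≈ 0.316151.
d = −(3/4) ln(1 − 4p/3) = −0.75 ln(1 − 0.421535) = −0.75 ln(0.578465)
  = −0.75 × (-0.547377) = 0.410533 substitutions/site.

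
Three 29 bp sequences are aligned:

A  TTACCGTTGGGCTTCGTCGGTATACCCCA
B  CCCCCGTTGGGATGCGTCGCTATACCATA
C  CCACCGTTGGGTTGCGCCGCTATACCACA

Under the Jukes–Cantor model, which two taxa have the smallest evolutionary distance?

A–B: 8/29 differ, p = 0.276, d = 0.344.
A–C: 7/29 differ, p = 0.241, d = 0.291.
B–C: 4/29 differ, p = 0.138, d = 0.152.
The smallest distance is between B and C.

B and C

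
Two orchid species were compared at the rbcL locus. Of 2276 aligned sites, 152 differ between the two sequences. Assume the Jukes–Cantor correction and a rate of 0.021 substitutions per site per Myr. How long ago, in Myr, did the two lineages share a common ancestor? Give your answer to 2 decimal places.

1.67

p = 152/2276 ≈ 0.066784.
d = −(3/4) ln(1 − 4p/3) = −0.75 ln(1 − 0.089045) = −0.75 ln(0.910955)
  = −0.75 × (-0.093262) = 0.069947 substitutions/site.
Under a molecular clock d = 2μt, so t = d/(2μ) = 0.069947 / (2 × 0.021) = 1.67 Myr.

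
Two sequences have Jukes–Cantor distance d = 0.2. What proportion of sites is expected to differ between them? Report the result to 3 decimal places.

0.176

p = (3/4)(1 − e^(−4d/3)) = 0.75 × (1 − e^(-0.266667)) = 0.75 × (1 − 0.765928) = 0.175554.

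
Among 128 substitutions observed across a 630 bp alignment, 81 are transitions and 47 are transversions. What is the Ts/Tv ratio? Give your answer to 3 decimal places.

R = 81/47 = 1.723404… ≈ 1.723 (to 3 d.p.).

1.723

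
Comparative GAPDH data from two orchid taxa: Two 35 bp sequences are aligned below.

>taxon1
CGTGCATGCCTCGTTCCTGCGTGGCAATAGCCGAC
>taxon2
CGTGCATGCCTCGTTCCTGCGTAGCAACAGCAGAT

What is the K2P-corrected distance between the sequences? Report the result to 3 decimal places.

0.126

Of 35 sites, 3 differences are transitions and 1 are transversions, so P = 3/35 ≈ 0.085714 and Q = 1/35 ≈ 0.028571.
Under the Kimura two-parameter model, d = −½ ln(1 − 2P − Q) − ¼ ln(1 − 2Q).
1 − 2P − Q = 0.800001, giving −½ ln(0.800001) = 0.111571.
1 − 2Q = 0.942858, giving −¼ ln(0.942858) = 0.014710.
d = 0.111571 + 0.014710 = 0.126281.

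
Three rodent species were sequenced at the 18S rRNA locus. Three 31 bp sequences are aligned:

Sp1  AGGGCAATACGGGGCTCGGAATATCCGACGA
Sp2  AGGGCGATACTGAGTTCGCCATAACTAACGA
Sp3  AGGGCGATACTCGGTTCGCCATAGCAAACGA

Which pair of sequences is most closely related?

Sp2 and Sp3

Sp1–Sp2: 9/31 differ, p = 0.290, d = 0.367.
Sp1–Sp3: 9/31 differ, p = 0.290, d = 0.367.
Sp2–Sp3: 4/31 differ, p = 0.129, d = 0.142.
The smallest distance is between Sp2 and Sp3.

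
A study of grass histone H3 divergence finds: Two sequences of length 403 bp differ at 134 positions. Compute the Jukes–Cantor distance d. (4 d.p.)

0.4394

p = 134/403 ≈ 0.332506.
d = −(3/4) ln(1 − 4p/3) = −0.75 ln(1 − 0.443341) = −0.75 ln(0.556659)
  = −0.75 × (-0.585802) = 0.439352 substitutions/site.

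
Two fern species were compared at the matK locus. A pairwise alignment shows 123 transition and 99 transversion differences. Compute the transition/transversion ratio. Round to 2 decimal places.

1.24

R = 123/99 = 1.242424… ≈ 1.24 (to 2 d.p.).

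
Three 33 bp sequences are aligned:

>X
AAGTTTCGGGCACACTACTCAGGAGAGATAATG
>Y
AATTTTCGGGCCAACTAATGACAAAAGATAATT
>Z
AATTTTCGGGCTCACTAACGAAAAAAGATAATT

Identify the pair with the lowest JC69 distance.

X–Y: 9/33 differ, p = 0.273, d = 0.339.
X–Z: 9/33 differ, p = 0.273, d = 0.339.
Y–Z: 4/33 differ, p = 0.121, d = 0.132.
The smallest distance is between Y and Z.

Y and Z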